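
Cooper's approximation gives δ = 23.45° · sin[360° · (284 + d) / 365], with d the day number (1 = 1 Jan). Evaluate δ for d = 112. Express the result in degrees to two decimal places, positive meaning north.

+11.93°

360 × (284 + 112) / 365 = 390.575°; sin(390.575°) = 0.5087.
δ = 23.45 × 0.5087 = 11.929° ≈ +11.93°.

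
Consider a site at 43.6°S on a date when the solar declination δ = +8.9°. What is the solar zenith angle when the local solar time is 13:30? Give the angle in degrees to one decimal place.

Hour angle H = 15° × (13.5 − 12) = 22.50°.
cos θ_z = sin(-43.6°) sin(8.9°) + cos(-43.6°) cos(8.9°) cos(22.50°) = -0.1067 + 0.6610 = 0.5543.
θ_z = arccos(0.5543) = 56.34°.

56.3°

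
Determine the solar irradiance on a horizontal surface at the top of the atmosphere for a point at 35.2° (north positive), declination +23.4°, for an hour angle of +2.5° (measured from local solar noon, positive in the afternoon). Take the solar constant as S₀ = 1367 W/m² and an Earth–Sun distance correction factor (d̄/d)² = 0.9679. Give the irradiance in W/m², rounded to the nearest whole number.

1294 W/m²

With φ = 35.2°, δ = 23.4°, H = 2.50°: sin φ sin δ = 0.2289, cos φ cos δ cos H = 0.7492, so cos θ_z = 0.9781.
Top-of-atmosphere irradiance = S₀ (d̄/d)² cos θ_z = 1367 × 0.9679 × 0.9781 = 1294.14 W/m².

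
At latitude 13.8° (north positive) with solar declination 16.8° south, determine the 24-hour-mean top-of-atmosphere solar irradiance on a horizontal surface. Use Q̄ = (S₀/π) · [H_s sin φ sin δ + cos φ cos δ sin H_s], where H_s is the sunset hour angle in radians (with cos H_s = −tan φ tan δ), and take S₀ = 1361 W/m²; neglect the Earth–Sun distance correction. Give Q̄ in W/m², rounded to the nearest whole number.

357 W/m²

The sunset hour angle satisfies cos H_s = −tan φ tan δ = 0.0742, giving H_s = 85.74°. In radians, H_s = 1.4964.
H_s sin φ sin δ = 1.4964 × 0.2385 × -0.2890 = -0.1031.
cos φ cos δ sin H_s = 0.9711 × 0.9573 × 0.9972 = 0.9270.
Q̄ = (1361/π) × (-0.1031 + 0.9270) = 433.22 × 0.8239 = 356.93 W/m².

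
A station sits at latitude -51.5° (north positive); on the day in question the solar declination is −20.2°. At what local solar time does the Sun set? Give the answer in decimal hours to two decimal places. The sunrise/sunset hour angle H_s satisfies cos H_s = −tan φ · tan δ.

19.84 h

The sunset hour angle satisfies cos H_s = −tan φ tan δ = -0.4625, giving H_s = 117.55°.
Sunset is at 12 + H_s/15 = 12 + 7.837 = 19.837 h local solar time.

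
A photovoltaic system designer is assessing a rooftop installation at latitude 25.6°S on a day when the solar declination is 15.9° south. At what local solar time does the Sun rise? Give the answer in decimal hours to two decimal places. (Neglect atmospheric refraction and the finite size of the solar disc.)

The sunset hour angle satisfies cos H_s = −tan φ tan δ = -0.1365, giving H_s = 97.85°.
Sunrise is at 12 − H_s/15 = 12 − 6.523 = 5.477 h local solar time.

5.48 h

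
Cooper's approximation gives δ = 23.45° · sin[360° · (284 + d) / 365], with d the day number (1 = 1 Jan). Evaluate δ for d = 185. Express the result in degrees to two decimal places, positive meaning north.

+22.89°

360 × (284 + 185) / 365 = 462.575°; sin(462.575°) = 0.9760.
δ = 23.45 × 0.9760 = 22.887° ≈ +22.89°.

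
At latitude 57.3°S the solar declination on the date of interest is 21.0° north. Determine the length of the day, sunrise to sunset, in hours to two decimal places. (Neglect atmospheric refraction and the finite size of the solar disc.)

−tan φ tan δ = −(-1.5577)(0.3839) = 0.5980; H_s = arccos(0.5980) = 53.27°.
Day length = 2 H_s / 15° h⁻¹ = 106.54° / 15 = 7.103 h.

7.10 hours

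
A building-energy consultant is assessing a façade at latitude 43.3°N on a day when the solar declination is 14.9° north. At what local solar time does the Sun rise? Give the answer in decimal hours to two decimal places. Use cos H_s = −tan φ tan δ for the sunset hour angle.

5.03 h

The sunset hour angle satisfies cos H_s = −tan φ tan δ = -0.2507, giving H_s = 104.52°.
Sunrise is at 12 − H_s/15 = 12 − 6.968 = 5.032 h local solar time.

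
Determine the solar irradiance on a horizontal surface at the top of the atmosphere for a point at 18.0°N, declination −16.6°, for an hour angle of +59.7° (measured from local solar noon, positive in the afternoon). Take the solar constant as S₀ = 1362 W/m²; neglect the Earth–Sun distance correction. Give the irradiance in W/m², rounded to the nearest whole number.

506 W/m²

cos θ_z = sin(18.0°) sin(-16.6°) + cos(18.0°) cos(-16.6°) cos(59.70°) = -0.0883 + 0.4598 = 0.3715.
Top-of-atmosphere irradiance = S₀ cos θ_z = 1362 × 0.3715 = 505.98 W/m².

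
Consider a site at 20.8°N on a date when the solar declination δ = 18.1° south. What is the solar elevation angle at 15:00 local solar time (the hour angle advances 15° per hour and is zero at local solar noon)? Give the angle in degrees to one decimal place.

31.2°

Hour angle H = 15° × (15 − 12) = 45.00°.
cos θ_z = sin(20.8°) sin(-18.1°) + cos(20.8°) cos(-18.1°) cos(45.00°) = -0.1103 + 0.6283 = 0.5180.
θ_z = arccos(0.5180) = 58.80°, so the elevation is 90° − 58.80° = 31.20°.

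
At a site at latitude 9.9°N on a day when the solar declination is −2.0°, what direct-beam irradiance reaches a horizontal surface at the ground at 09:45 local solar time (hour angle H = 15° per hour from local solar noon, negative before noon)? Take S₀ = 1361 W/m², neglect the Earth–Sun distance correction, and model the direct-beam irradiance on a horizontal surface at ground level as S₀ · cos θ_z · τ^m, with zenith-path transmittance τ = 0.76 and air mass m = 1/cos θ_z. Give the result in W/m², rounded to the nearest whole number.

Hour angle H = 15° × (9.75 − 12) = -33.75°.
With φ = 9.9°, δ = -2.0°, H = -33.75°: sin φ sin δ = -0.0060, cos φ cos δ cos H = 0.8186, so cos θ_z = 0.8126.
Air mass m = 1/cos θ_z = 1/0.8126 = 1.231; τ^m = 0.76^1.231 = 0.7133.
Surface direct beam = 1361 × 0.8126 × 0.7133 = 788.87 W/m².

789 W/m²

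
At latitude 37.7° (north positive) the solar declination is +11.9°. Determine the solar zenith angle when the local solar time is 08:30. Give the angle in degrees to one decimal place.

53.3°

Hour angle H = 15° × (8.5 − 12) = -52.50°.
cos θ_z = sin(37.7°) sin(11.9°) + cos(37.7°) cos(11.9°) cos(-52.50°) = 0.1261 + 0.4713 = 0.5974.
θ_z = arccos(0.5974) = 53.32°.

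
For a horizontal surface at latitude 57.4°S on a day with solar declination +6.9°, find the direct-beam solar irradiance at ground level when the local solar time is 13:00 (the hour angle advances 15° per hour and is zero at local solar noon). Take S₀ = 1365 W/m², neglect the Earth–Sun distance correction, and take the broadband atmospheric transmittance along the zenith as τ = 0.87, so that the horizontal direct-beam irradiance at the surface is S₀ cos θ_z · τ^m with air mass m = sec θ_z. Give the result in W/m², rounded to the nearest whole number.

406 W/m²

Hour angle H = 15° × (13 − 12) = 15.00°.
cos θ_z = sin φ sin δ + cos φ cos δ cos H = (-0.8425)(0.1201) + (0.5388)(0.9928)(0.9659) = 0.4155.
Air mass m = 1/cos θ_z = 1/0.4155 = 2.407; τ^m = 0.87^2.407 = 0.7152.
Surface direct beam = 1365 × 0.4155 × 0.7152 = 405.63 W/m².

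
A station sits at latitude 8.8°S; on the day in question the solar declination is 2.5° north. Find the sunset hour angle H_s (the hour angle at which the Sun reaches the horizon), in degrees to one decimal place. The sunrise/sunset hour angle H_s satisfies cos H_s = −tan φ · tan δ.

cos H_s = −tan(-8.8°) · tan(2.5°) = 0.0068, so H_s = arccos(0.0068) = 89.61°.

89.6°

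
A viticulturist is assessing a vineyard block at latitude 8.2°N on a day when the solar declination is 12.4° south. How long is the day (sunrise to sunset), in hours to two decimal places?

−tan φ tan δ = −(0.1441)(-0.2199) = 0.0317; H_s = arccos(0.0317) = 88.18°.
Day length = 2 H_s / 15° h⁻¹ = 176.36° / 15 = 11.757 h.

11.76 hours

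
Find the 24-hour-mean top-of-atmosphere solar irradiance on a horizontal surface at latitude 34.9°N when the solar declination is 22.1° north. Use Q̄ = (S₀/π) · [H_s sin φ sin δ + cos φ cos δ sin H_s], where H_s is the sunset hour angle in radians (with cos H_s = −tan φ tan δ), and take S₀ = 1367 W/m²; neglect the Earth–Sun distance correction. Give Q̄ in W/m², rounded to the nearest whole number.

491 W/m²

cos H_s = −tan(34.9°) · tan(22.1°) = -0.2833, so H_s = arccos(-0.2833) = 106.46°. In radians, H_s = 1.8581.
H_s sin φ sin δ = 1.8581 × 0.5721 × 0.3762 = 0.3999.
cos φ cos δ sin H_s = 0.8202 × 0.9265 × 0.9590 = 0.7288.
Q̄ = (1367/π) × (0.3999 + 0.7288) = 435.13 × 1.1287 = 491.13 W/m².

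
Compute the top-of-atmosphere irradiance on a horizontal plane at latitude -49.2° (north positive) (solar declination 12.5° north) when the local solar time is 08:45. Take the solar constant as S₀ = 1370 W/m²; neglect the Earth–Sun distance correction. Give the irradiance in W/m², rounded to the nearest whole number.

Hour angle H = 15° × (8.75 − 12) = -48.75°.
cos θ_z = sin φ sin δ + cos φ cos δ cos H = (-0.7570)(0.2164) + (0.6534)(0.9763)(0.6593) = 0.2568.
Top-of-atmosphere irradiance = S₀ cos θ_z = 1370 × 0.2568 = 351.82 W/m².

352 W/m²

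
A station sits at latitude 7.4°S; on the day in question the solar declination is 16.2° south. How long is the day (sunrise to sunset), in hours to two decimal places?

The sunset hour angle satisfies cos H_s = −tan φ tan δ = -0.0377, giving H_s = 92.16°.
Day length = 2 H_s / 15° h⁻¹ = 184.32° / 15 = 12.288 h.

12.29 hours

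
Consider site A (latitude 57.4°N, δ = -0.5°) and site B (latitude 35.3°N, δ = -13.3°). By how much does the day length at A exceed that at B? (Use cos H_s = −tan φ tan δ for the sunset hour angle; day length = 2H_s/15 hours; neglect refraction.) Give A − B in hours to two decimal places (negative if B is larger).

+1.18 h

A: H_s = arccos(−tan 57.4° · tan -0.5°) = 89.22°, so 2H_s/15 = 11.8960 h.
B: H_s = arccos(−tan 35.3° · tan -13.3°) = 80.36°, so 2H_s/15 = 10.7147 h.
A − B = 11.8960 − 10.7147 = 1.1813 h.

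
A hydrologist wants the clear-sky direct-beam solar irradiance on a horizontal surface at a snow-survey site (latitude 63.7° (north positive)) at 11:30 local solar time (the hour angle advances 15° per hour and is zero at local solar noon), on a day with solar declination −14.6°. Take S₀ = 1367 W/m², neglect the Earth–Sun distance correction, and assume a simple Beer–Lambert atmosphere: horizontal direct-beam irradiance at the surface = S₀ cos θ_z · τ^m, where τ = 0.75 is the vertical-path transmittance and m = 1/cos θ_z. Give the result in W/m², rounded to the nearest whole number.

64 W/m²

Hour angle H = 15° × (11.5 − 12) = -7.50°.
cos θ_z = sin φ sin δ + cos φ cos δ cos H = (0.8965)(-0.2521) + (0.4431)(0.9677)(0.9914) = 0.1991.
Air mass m = 1/cos θ_z = 1/0.1991 = 5.023; τ^m = 0.75^5.023 = 0.2357.
Surface direct beam = 1367 × 0.1991 × 0.2357 = 64.15 W/m².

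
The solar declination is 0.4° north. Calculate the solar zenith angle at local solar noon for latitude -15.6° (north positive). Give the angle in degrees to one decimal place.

At local solar noon the hour angle is zero, so the zenith angle is |φ − δ| = |-15.6° − (0.4°)| = 16.0°.

16.0°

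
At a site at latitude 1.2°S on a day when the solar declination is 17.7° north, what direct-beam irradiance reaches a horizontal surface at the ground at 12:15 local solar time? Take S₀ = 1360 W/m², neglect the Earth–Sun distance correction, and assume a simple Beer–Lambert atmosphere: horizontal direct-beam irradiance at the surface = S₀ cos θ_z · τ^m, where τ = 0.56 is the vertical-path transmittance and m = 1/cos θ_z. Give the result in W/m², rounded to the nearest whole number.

Hour angle H = 15° × (12.25 − 12) = 3.75°.
cos θ_z = sin(-1.2°) sin(17.7°) + cos(-1.2°) cos(17.7°) cos(3.75°) = -0.0064 + 0.9504 = 0.9440.
Air mass m = 1/cos θ_z = 1/0.9440 = 1.059; τ^m = 0.56^1.059 = 0.5412.
Surface direct beam = 1360 × 0.9440 × 0.5412 = 694.81 W/m².

695 W/m²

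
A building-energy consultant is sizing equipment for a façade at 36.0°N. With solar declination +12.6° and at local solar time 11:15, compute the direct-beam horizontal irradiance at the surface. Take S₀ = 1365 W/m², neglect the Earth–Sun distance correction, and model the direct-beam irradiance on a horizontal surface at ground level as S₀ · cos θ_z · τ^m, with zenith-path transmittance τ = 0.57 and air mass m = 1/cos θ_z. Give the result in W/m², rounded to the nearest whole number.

661 W/m²

Hour angle H = 15° × (11.25 − 12) = -11.25°.
cos θ_z = sin φ sin δ + cos φ cos δ cos H = (0.5878)(0.2181) + (0.8090)(0.9759)(0.9808) = 0.9025.
Air mass m = 1/cos θ_z = 1/0.9025 = 1.108; τ^m = 0.57^1.108 = 0.5364.
Surface direct beam = 1365 × 0.9025 × 0.5364 = 660.80 W/m².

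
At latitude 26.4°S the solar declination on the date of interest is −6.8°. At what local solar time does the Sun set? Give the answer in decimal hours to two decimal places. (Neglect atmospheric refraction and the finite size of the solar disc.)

−tan φ tan δ = −(-0.4964)(-0.1192) = -0.0592; H_s = arccos(-0.0592) = 93.39°.
Sunset is at 12 + H_s/15 = 12 + 6.226 = 18.226 h local solar time.

18.23 h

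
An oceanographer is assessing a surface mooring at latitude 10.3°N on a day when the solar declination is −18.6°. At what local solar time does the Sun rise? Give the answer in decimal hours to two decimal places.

6.23 h

−tan φ tan δ = −(0.1817)(-0.3365) = 0.0611; H_s = arccos(0.0611) = 86.50°.
Sunrise is at 12 − H_s/15 = 12 − 5.767 = 6.233 h local solar time.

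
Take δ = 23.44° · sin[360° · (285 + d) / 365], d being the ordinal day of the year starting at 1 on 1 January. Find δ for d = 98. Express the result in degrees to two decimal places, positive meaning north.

360 × (285 + 98) / 365 = 377.753°; sin(377.753°) = 0.3049.
δ = 23.44 × 0.3049 = 7.147° ≈ +7.15°.

+7.15°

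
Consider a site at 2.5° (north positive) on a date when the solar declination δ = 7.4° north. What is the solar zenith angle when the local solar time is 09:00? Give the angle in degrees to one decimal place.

Hour angle H = 15° × (9 − 12) = -45.00°.
cos θ_z = sin(2.5°) sin(7.4°) + cos(2.5°) cos(7.4°) cos(-45.00°) = 0.0056 + 0.7006 = 0.7062.
θ_z = arccos(0.7062) = 45.07°.

45.1°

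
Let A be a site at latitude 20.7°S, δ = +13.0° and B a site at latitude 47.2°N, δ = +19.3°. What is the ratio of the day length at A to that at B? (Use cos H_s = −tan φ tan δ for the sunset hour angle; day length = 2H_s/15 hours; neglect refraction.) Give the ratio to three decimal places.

0.757

A: H_s = arccos(−tan -20.7° · tan 13.0°) = 85.00°, so 2H_s/15 = 11.3333 h.
B: H_s = arccos(−tan 47.2° · tan 19.3°) = 112.22°, so 2H_s/15 = 14.9627 h.
Ratio A/B = 11.3333 / 14.9627 = 0.7574.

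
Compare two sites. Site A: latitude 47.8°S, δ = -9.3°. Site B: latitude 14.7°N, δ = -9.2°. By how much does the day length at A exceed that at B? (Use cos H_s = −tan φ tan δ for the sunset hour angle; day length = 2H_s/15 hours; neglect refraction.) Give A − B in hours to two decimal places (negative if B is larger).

A: H_s = arccos(−tan -47.8° · tan -9.3°) = 100.40°, so 2H_s/15 = 13.3867 h.
B: H_s = arccos(−tan 14.7° · tan -9.2°) = 87.56°, so 2H_s/15 = 11.6747 h.
A − B = 13.3867 − 11.6747 = 1.7120 h.

+1.71 h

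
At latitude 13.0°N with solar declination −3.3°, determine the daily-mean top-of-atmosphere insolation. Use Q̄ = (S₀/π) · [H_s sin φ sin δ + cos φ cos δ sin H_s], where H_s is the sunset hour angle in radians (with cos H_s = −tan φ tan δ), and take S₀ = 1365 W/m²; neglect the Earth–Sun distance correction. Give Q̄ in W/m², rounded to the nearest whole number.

cos H_s = −tan(13.0°) · tan(-3.3°) = 0.0133, so H_s = arccos(0.0133) = 89.24°. In radians, H_s = 1.5575.
H_s sin φ sin δ = 1.5575 × 0.2250 × -0.0576 = -0.0202.
cos φ cos δ sin H_s = 0.9744 × 0.9983 × 0.9999 = 0.9726.
Q̄ = (1365/π) × (-0.0202 + 0.9726) = 434.49 × 0.9524 = 413.81 W/m².

414 W/m²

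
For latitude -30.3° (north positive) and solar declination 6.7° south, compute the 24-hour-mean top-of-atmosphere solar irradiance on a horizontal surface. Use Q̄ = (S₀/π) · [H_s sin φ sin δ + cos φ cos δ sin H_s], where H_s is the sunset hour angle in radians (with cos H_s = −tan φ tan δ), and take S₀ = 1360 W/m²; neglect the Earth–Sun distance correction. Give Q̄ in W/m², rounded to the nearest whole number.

The sunset hour angle satisfies cos H_s = −tan φ tan δ = -0.0686, giving H_s = 93.93°. In radians, H_s = 1.6394.
H_s sin φ sin δ = 1.6394 × -0.5045 × -0.1167 = 0.0965.
cos φ cos δ sin H_s = 0.8634 × 0.9932 × 0.9976 = 0.8555.
Q̄ = (1360/π) × (0.0965 + 0.8555) = 432.90 × 0.9520 = 412.12 W/m².

412 W/m²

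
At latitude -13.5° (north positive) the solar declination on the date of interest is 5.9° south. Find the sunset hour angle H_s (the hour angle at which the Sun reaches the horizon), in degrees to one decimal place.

91.4°

The sunset hour angle satisfies cos H_s = −tan φ tan δ = -0.0248, giving H_s = 91.42°.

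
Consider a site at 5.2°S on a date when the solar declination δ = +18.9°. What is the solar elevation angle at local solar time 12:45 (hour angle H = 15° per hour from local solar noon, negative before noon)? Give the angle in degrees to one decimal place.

63.5°

Hour angle H = 15° × (12.75 − 12) = 11.25°.
cos θ_z = sin φ sin δ + cos φ cos δ cos H = (-0.0906)(0.3239) + (0.9959)(0.9461)(0.9808) = 0.8948.
θ_z = arccos(0.8948) = 26.52°, so the elevation is 90° − 26.52° = 63.48°.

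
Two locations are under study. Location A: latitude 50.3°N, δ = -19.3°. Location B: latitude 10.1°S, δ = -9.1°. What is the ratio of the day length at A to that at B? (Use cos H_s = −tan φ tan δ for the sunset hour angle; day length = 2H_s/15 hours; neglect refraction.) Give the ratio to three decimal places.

A: H_s = arccos(−tan 50.3° · tan -19.3°) = 65.05°, so 2H_s/15 = 8.6733 h.
B: H_s = arccos(−tan -10.1° · tan -9.1°) = 91.63°, so 2H_s/15 = 12.2173 h.
Ratio A/B = 8.6733 / 12.2173 = 0.7099.

0.710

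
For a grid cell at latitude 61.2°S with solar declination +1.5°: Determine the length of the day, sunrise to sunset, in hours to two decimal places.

cos H_s = −tan(-61.2°) · tan(1.5°) = 0.0476, so H_s = arccos(0.0476) = 87.27°.
Day length = 2 H_s / 15° h⁻¹ = 174.54° / 15 = 11.636 h.

11.64 hours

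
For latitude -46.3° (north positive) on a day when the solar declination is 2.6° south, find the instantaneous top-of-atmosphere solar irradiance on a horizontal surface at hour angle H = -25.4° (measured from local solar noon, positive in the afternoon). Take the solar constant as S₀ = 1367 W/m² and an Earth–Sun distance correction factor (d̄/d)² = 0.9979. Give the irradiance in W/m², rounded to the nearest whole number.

cos θ_z = sin(-46.3°) sin(-2.6°) + cos(-46.3°) cos(-2.6°) cos(-25.40°) = 0.0328 + 0.6235 = 0.6563.
Top-of-atmosphere irradiance = S₀ (d̄/d)² cos θ_z = 1367 × 0.9979 × 0.6563 = 895.28 W/m².

895 W/m²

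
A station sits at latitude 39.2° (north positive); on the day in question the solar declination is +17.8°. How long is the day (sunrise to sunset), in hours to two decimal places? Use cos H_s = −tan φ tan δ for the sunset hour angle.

14.02 hours

−tan φ tan δ = −(0.8156)(0.3211) = -0.2619; H_s = arccos(-0.2619) = 105.18°.
Day length = 2 H_s / 15° h⁻¹ = 210.36° / 15 = 14.024 h.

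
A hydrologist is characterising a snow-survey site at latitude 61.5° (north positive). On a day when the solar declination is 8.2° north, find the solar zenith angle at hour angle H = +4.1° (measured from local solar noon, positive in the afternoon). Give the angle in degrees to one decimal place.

53.4°

cos θ_z = sin(61.5°) sin(8.2°) + cos(61.5°) cos(8.2°) cos(4.10°) = 0.1253 + 0.4711 = 0.5964.
θ_z = arccos(0.5964) = 53.39°.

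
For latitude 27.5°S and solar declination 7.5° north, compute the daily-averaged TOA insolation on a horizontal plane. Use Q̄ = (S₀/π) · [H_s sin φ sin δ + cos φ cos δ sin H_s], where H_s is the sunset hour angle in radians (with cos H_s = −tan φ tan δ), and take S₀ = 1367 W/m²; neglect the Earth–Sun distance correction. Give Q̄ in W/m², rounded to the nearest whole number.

The sunset hour angle satisfies cos H_s = −tan φ tan δ = 0.0685, giving H_s = 86.07°. In radians, H_s = 1.5022.
H_s sin φ sin δ = 1.5022 × -0.4617 × 0.1305 = -0.0905.
cos φ cos δ sin H_s = 0.8870 × 0.9914 × 0.9976 = 0.8773.
Q̄ = (1367/π) × (-0.0905 + 0.8773) = 435.13 × 0.7868 = 342.36 W/m².

342 W/m²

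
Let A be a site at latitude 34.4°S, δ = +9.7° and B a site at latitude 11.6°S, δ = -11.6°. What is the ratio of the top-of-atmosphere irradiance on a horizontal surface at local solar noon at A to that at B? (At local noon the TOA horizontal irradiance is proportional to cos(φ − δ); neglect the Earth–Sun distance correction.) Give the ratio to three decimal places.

0.718

A: cos θ_z = cos(-34.4° − (9.7°)) = 0.7181.
B: cos θ_z = cos(-11.6° − (-11.6°)) = 1.0000.
Ratio A/B = 0.7181 / 1.0000 = 0.7181.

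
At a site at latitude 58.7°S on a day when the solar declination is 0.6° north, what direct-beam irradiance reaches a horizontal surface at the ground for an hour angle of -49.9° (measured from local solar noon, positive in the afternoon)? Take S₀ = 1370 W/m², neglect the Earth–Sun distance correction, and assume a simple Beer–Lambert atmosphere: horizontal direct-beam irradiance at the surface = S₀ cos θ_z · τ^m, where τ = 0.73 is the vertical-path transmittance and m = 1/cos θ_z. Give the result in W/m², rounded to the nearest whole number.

cos θ_z = sin φ sin δ + cos φ cos δ cos H = (-0.8545)(0.0105) + (0.5195)(0.9999)(0.6441) = 0.3256.
Air mass m = 1/cos θ_z = 1/0.3256 = 3.071; τ^m = 0.73^3.071 = 0.3804.
Surface direct beam = 1370 × 0.3256 × 0.3804 = 169.69 W/m².

170 W/m²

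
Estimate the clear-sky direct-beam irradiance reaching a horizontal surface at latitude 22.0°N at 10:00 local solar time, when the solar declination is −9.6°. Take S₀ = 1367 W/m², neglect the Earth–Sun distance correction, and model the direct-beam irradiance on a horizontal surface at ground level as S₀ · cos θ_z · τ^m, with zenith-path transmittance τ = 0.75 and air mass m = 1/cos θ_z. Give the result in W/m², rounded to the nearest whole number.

672 W/m²

Hour angle H = 15° × (10 − 12) = -30.00°.
With φ = 22.0°, δ = -9.6°, H = -30.00°: sin φ sin δ = -0.0625, cos φ cos δ cos H = 0.7917, so cos θ_z = 0.7292.
Air mass m = 1/cos θ_z = 1/0.7292 = 1.371; τ^m = 0.75^1.371 = 0.6741.
Surface direct beam = 1367 × 0.7292 × 0.6741 = 671.95 W/m².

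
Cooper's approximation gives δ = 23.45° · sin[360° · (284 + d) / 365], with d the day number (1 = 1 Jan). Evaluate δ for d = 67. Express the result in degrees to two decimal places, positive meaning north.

-5.60°

360 × (284 + 67) / 365 = 346.192°; sin(346.192°) = -0.2387.
δ = 23.45 × -0.2387 = -5.598° ≈ -5.60°.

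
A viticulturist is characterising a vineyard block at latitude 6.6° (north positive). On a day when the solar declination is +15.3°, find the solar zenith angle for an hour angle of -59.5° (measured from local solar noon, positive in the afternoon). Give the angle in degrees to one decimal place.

58.9°

cos θ_z = sin φ sin δ + cos φ cos δ cos H = (0.1149)(0.2639) + (0.9934)(0.9646)(0.5075) = 0.5166.
θ_z = arccos(0.5166) = 58.90°.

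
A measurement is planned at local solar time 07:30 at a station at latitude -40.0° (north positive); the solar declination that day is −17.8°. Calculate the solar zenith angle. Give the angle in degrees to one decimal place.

Hour angle H = 15° × (7.5 − 12) = -67.50°.
cos θ_z = sin(-40.0°) sin(-17.8°) + cos(-40.0°) cos(-17.8°) cos(-67.50°) = 0.1965 + 0.2791 = 0.4756.
θ_z = arccos(0.4756) = 61.60°.

61.6°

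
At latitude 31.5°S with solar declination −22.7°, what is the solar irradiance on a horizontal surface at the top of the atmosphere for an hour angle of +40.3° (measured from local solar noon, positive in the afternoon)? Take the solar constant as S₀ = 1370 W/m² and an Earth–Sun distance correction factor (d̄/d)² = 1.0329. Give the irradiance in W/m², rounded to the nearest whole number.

1134 W/m²

cos θ_z = sin(-31.5°) sin(-22.7°) + cos(-31.5°) cos(-22.7°) cos(40.30°) = 0.2016 + 0.5999 = 0.8015.
Top-of-atmosphere irradiance = S₀ (d̄/d)² cos θ_z = 1370 × 1.0329 × 0.8015 = 1134.18 W/m².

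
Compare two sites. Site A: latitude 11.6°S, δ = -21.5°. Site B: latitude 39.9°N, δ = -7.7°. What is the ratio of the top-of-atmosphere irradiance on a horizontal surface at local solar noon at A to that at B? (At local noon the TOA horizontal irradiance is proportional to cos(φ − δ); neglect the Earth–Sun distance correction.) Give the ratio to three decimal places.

1.461

A: cos θ_z = cos(-11.6° − (-21.5°)) = 0.9851.
B: cos θ_z = cos(39.9° − (-7.7°)) = 0.6743.
Ratio A/B = 0.9851 / 0.6743 = 1.4609.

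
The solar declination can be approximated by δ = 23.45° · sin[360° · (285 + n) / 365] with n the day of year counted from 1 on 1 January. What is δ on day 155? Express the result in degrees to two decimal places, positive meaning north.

+22.54°

360 × (285 + 155) / 365 = 433.973°; sin(433.973°) = 0.9611.
δ = 23.45 × 0.9611 = 22.538° ≈ +22.54°.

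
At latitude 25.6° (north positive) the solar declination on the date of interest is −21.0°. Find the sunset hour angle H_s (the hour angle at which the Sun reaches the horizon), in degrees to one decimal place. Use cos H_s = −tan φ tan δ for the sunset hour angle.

The sunset hour angle satisfies cos H_s = −tan φ tan δ = 0.1839, giving H_s = 79.40°.

79.4°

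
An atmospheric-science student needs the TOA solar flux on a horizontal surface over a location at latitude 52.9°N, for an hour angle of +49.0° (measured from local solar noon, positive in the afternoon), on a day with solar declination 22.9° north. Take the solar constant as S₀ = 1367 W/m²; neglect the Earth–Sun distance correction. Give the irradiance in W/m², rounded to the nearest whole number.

923 W/m²

cos θ_z = sin(52.9°) sin(22.9°) + cos(52.9°) cos(22.9°) cos(49.00°) = 0.3104 + 0.3645 = 0.6749.
Top-of-atmosphere irradiance = S₀ cos θ_z = 1367 × 0.6749 = 922.59 W/m².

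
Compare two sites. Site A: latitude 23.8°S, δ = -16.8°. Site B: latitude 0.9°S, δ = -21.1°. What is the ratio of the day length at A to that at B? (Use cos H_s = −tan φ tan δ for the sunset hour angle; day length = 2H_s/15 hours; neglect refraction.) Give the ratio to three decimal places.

A: H_s = arccos(−tan -23.8° · tan -16.8°) = 97.65°, so 2H_s/15 = 13.0200 h.
B: H_s = arccos(−tan -0.9° · tan -21.1°) = 90.35°, so 2H_s/15 = 12.0467 h.
Ratio A/B = 13.0200 / 12.0467 = 1.0808.

1.081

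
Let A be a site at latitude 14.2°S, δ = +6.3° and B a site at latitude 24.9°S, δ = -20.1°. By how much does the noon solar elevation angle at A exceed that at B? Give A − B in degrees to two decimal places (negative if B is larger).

A: 90° − |-14.2 − (6.3)| = 69.50°.
B: 90° − |-24.9 − (-20.1)| = 85.20°.
A − B = 69.50 − 85.20 = -15.70°.

-15.70°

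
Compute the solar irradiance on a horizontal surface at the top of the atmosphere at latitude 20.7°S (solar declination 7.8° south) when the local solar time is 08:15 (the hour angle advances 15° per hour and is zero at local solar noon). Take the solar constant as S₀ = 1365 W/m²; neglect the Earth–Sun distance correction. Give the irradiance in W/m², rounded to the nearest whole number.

768 W/m²

Hour angle H = 15° × (8.25 − 12) = -56.25°.
cos θ_z = sin φ sin δ + cos φ cos δ cos H = (-0.3535)(-0.1357) + (0.9354)(0.9907)(0.5556) = 0.5628.
Top-of-atmosphere irradiance = S₀ cos θ_z = 1365 × 0.5628 = 768.22 W/m².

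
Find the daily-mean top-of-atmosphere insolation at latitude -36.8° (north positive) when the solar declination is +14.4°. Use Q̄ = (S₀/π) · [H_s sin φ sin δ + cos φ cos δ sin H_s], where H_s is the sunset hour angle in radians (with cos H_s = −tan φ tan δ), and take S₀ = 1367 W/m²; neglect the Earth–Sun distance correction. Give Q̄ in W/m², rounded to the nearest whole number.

cos H_s = −tan(-36.8°) · tan(14.4°) = 0.1921, so H_s = arccos(0.1921) = 78.92°. In radians, H_s = 1.3774.
H_s sin φ sin δ = 1.3774 × -0.5990 × 0.2487 = -0.2052.
cos φ cos δ sin H_s = 0.8007 × 0.9686 × 0.9814 = 0.7611.
Q̄ = (1367/π) × (-0.2052 + 0.7611) = 435.13 × 0.5559 = 241.89 W/m².

242 W/m²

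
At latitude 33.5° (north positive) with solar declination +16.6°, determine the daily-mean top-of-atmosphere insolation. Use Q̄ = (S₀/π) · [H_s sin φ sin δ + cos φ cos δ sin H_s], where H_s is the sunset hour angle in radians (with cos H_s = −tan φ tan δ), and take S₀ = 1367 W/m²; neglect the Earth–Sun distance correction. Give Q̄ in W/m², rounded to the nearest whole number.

cos H_s = −tan(33.5°) · tan(16.6°) = -0.1973, so H_s = arccos(-0.1973) = 101.38°. In radians, H_s = 1.7694.
H_s sin φ sin δ = 1.7694 × 0.5519 × 0.2857 = 0.2790.
cos φ cos δ sin H_s = 0.8339 × 0.9583 × 0.9803 = 0.7834.
Q̄ = (1367/π) × (0.2790 + 0.7834) = 435.13 × 1.0624 = 462.28 W/m².

462 W/m²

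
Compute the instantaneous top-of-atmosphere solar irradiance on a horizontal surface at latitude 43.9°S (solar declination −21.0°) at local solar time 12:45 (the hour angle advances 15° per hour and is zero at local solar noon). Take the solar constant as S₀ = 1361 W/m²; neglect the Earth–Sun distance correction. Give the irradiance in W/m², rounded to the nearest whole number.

Hour angle H = 15° × (12.75 − 12) = 11.25°.
With φ = -43.9°, δ = -21.0°, H = 11.25°: sin φ sin δ = 0.2485, cos φ cos δ cos H = 0.6598, so cos θ_z = 0.9083.
Top-of-atmosphere irradiance = S₀ cos θ_z = 1361 × 0.9083 = 1236.20 W/m².

1236 W/m²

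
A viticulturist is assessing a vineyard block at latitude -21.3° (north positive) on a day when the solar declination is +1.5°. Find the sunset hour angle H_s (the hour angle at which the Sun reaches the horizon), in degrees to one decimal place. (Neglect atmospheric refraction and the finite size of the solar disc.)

89.4°

The sunset hour angle satisfies cos H_s = −tan φ tan δ = 0.0102, giving H_s = 89.42°.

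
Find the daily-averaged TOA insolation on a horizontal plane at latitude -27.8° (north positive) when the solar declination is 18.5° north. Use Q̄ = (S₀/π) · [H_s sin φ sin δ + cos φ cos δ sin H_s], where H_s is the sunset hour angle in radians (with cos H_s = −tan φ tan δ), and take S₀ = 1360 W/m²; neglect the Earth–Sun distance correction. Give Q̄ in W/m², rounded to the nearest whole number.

268 W/m²

The sunset hour angle satisfies cos H_s = −tan φ tan δ = 0.1764, giving H_s = 79.84°. In radians, H_s = 1.3935.
H_s sin φ sin δ = 1.3935 × -0.4664 × 0.3173 = -0.2062.
cos φ cos δ sin H_s = 0.8846 × 0.9483 × 0.9843 = 0.8257.
Q̄ = (1360/π) × (-0.2062 + 0.8257) = 432.90 × 0.6195 = 268.18 W/m².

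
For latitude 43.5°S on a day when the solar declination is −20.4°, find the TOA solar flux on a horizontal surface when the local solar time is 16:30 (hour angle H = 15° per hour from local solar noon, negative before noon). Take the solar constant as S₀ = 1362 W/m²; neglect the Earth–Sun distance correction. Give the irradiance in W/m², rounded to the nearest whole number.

681 W/m²

Hour angle H = 15° × (16.5 − 12) = 67.50°.
cos θ_z = sin φ sin δ + cos φ cos δ cos H = (-0.6884)(-0.3486) + (0.7254)(0.9373)(0.3827) = 0.5002.
Top-of-atmosphere irradiance = S₀ cos θ_z = 1362 × 0.5002 = 681.27 W/m².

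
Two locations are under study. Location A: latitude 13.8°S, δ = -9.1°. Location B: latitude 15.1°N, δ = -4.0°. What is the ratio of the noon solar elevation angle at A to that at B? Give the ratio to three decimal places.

A: 90° − |-13.8 − (-9.1)| = 85.30°.
B: 90° − |15.1 − (-4.0)| = 70.90°.
Ratio A/B = 85.3000 / 70.9000 = 1.2031.

1.203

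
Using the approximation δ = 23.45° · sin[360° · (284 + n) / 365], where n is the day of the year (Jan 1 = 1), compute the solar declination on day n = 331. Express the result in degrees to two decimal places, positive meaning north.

-21.52°

360 × (284 + 331) / 365 = 606.575°; sin(606.575°) = -0.9176.
δ = 23.45 × -0.9176 = -21.518° ≈ -21.52°.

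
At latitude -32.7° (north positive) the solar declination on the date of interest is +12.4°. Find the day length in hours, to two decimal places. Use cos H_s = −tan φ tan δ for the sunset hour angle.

10.92 hours

The sunset hour angle satisfies cos H_s = −tan φ tan δ = 0.1412, giving H_s = 81.88°.
Day length = 2 H_s / 15° h⁻¹ = 163.76° / 15 = 10.917 h.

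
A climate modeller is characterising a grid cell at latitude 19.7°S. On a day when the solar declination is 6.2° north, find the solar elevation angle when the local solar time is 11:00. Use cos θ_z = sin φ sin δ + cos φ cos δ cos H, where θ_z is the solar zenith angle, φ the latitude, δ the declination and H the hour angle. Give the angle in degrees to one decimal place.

60.2°

Hour angle H = 15° × (11 − 12) = -15.00°.
With φ = -19.7°, δ = 6.2°, H = -15.00°: sin φ sin δ = -0.0364, cos φ cos δ cos H = 0.9041, so cos θ_z = 0.8677.
θ_z = arccos(0.8677) = 29.81°, so the elevation is 90° − 29.81° = 60.19°.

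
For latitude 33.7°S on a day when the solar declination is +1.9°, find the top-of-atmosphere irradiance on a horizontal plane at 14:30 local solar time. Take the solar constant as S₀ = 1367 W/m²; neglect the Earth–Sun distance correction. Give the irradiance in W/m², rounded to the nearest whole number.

Hour angle H = 15° × (14.5 − 12) = 37.50°.
With φ = -33.7°, δ = 1.9°, H = 37.50°: sin φ sin δ = -0.0184, cos φ cos δ cos H = 0.6597, so cos θ_z = 0.6413.
Top-of-atmosphere irradiance = S₀ cos θ_z = 1367 × 0.6413 = 876.66 W/m².

877 W/m²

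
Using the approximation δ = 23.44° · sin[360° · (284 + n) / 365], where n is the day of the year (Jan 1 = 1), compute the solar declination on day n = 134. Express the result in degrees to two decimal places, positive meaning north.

360 × (284 + 134) / 365 = 412.274°; sin(412.274°) = 0.7909.
δ = 23.44 × 0.7909 = 18.539° ≈ +18.54°.

+18.54°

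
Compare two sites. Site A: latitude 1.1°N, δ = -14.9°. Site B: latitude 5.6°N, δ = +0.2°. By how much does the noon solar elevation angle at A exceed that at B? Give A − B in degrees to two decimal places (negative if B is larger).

A: 90° − |1.1 − (-14.9)| = 74.00°.
B: 90° − |5.6 − (0.2)| = 84.60°.
A − B = 74.00 − 84.60 = -10.60°.

-10.60°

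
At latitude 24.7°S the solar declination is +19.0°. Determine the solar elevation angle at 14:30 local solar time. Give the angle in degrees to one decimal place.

Hour angle H = 15° × (14.5 − 12) = 37.50°.
cos θ_z = sin(-24.7°) sin(19.0°) + cos(-24.7°) cos(19.0°) cos(37.50°) = -0.1360 + 0.6815 = 0.5455.
θ_z = arccos(0.5455) = 56.94°, so the elevation is 90° − 56.94° = 33.06°.

33.1°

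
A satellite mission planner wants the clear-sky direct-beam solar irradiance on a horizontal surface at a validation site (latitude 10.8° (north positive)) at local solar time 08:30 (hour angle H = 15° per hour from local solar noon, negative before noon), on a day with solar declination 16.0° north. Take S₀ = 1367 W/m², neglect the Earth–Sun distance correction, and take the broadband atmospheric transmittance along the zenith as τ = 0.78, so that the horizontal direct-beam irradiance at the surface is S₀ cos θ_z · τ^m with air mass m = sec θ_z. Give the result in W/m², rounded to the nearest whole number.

Hour angle H = 15° × (8.5 − 12) = -52.50°.
With φ = 10.8°, δ = 16.0°, H = -52.50°: sin φ sin δ = 0.0516, cos φ cos δ cos H = 0.5748, so cos θ_z = 0.6264.
Air mass m = 1/cos θ_z = 1/0.6264 = 1.596; τ^m = 0.78^1.596 = 0.6726.
Surface direct beam = 1367 × 0.6264 × 0.6726 = 575.94 W/m².

576 W/m²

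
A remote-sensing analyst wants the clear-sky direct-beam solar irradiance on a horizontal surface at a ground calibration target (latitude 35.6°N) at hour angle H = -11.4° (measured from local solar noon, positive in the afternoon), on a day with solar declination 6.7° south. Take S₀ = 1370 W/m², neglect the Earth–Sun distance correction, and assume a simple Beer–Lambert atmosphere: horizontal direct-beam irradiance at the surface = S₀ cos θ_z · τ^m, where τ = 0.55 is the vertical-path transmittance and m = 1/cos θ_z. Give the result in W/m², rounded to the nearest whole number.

434 W/m²

With φ = 35.6°, δ = -6.7°, H = -11.40°: sin φ sin δ = -0.0679, cos φ cos δ cos H = 0.7916, so cos θ_z = 0.7237.
Air mass m = 1/cos θ_z = 1/0.7237 = 1.382; τ^m = 0.55^1.382 = 0.4377.
Surface direct beam = 1370 × 0.7237 × 0.4377 = 433.97 W/m².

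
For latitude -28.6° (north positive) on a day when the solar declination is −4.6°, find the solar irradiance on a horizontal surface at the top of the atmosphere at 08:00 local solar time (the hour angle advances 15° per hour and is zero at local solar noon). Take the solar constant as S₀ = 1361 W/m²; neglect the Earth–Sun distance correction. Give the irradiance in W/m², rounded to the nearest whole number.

Hour angle H = 15° × (8 − 12) = -60.00°.
With φ = -28.6°, δ = -4.6°, H = -60.00°: sin φ sin δ = 0.0384, cos φ cos δ cos H = 0.4376, so cos θ_z = 0.4760.
Top-of-atmosphere irradiance = S₀ cos θ_z = 1361 × 0.4760 = 647.84 W/m².

648 W/m²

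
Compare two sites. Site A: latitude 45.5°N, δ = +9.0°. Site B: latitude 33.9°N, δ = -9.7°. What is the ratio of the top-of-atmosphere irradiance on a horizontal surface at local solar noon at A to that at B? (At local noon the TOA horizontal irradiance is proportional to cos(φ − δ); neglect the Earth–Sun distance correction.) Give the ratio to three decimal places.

A: cos θ_z = cos(45.5° − (9.0°)) = 0.8039.
B: cos θ_z = cos(33.9° − (-9.7°)) = 0.7242.
Ratio A/B = 0.8039 / 0.7242 = 1.1101.

1.110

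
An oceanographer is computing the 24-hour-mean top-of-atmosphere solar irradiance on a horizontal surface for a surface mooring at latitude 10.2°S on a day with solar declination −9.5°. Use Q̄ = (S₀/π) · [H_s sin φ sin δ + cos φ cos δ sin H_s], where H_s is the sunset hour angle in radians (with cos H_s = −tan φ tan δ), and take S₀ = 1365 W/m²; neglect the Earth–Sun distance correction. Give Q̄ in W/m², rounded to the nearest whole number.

cos H_s = −tan(-10.2°) · tan(-9.5°) = -0.0301, so H_s = arccos(-0.0301) = 91.72°. In radians, H_s = 1.6008.
H_s sin φ sin δ = 1.6008 × -0.1771 × -0.1650 = 0.0468.
cos φ cos δ sin H_s = 0.9842 × 0.9863 × 0.9995 = 0.9702.
Q̄ = (1365/π) × (0.0468 + 0.9702) = 434.49 × 1.0170 = 441.88 W/m².

442 W/m²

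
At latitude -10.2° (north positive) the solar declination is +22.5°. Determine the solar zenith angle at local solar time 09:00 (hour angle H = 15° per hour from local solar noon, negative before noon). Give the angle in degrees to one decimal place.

Hour angle H = 15° × (9 − 12) = -45.00°.
With φ = -10.2°, δ = 22.5°, H = -45.00°: sin φ sin δ = -0.0678, cos φ cos δ cos H = 0.6430, so cos θ_z = 0.5752.
θ_z = arccos(0.5752) = 54.89°.

54.9°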